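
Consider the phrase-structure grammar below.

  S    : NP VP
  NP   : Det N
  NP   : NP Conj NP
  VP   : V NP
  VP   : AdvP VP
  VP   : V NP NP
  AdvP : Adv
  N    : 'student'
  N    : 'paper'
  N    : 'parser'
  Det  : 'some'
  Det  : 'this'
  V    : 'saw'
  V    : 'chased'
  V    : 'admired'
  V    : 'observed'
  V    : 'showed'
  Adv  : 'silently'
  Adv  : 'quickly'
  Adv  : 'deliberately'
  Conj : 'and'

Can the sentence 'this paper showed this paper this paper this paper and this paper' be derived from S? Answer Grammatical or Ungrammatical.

For S → NP VP, the only prefix that parses as NP is 'this paper', but the remainder 'showed this paper this paper this paper and this paper' is not a VP under these rules.

Ungrammatical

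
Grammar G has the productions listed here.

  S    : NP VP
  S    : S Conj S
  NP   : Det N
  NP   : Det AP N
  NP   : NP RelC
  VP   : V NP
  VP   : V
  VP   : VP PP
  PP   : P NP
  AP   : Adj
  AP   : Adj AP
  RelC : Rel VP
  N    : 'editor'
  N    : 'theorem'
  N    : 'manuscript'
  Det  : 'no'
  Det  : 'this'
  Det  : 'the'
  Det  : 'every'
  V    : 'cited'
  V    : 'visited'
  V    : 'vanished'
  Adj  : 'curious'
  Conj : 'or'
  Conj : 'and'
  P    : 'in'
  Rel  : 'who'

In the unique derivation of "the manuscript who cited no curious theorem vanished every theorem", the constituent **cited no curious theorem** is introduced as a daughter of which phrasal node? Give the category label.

[S [NP [NP [Det the] [N manuscript]] [RelC [Rel who] [VP [V cited] [NP [Det no] [AP [Adj curious]] [N theorem]]]]] [VP [V vanished] [NP [Det every] [N theorem]]]]
The span 'cited no curious theorem' is the VP node built by VP → V NP.
Its mother is the RelC built by RelC → Rel VP.

RelC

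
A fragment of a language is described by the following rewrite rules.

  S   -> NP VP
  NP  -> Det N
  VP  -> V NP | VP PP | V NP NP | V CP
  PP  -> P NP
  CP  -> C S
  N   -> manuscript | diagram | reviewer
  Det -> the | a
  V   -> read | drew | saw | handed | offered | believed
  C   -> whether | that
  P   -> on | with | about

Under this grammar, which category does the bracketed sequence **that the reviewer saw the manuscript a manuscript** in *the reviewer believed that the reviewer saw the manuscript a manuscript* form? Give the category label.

S
  NP
    Det: the
    N: reviewer
  VP
    V: believed
    CP
      C: that
      S
        NP
          Det: the
          N: reviewer
        VP
          V: saw
          NP
            Det: the
            N: manuscript
          NP
            Det: a
            N: manuscript
The span 'that the reviewer saw the manuscript a manuscript' is the CP node built by CP → C S.

CP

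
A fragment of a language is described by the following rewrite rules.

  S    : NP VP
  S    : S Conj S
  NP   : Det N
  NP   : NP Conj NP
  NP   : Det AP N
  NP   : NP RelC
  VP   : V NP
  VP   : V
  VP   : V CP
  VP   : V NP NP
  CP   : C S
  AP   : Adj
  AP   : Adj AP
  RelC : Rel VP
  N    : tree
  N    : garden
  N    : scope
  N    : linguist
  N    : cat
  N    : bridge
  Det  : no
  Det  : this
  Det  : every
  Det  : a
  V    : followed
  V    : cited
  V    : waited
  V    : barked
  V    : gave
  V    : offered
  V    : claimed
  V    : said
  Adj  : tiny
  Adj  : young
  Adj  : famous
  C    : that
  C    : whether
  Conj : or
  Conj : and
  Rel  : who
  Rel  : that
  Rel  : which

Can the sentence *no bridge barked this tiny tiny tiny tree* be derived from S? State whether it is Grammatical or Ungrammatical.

Grammatical

[S [NP [Det no] [N bridge]] [VP [V barked] [NP [Det this] [AP [Adj tiny] [AP [Adj tiny] [AP [Adj tiny]]]] [N tree]]]]
Each bracket corresponds to one application of a listed rule, so the string is derivable from S.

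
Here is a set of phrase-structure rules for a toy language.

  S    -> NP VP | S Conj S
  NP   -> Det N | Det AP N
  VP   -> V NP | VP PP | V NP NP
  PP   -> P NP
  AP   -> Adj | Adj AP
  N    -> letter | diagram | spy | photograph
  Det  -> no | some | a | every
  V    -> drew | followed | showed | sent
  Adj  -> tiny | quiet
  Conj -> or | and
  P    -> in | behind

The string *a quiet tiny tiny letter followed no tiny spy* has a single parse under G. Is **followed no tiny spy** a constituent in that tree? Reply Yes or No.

Yes

[S [NP [Det a] [AP [Adj quiet] [AP [Adj tiny] [AP [Adj tiny]]]] [N letter]] [VP [V followed] [NP [Det no] [AP [Adj tiny]] [N spy]]]]
The words 'followed no tiny spy' are exhaustively dominated by a single VP node (built by VP → V NP), so they form a constituent.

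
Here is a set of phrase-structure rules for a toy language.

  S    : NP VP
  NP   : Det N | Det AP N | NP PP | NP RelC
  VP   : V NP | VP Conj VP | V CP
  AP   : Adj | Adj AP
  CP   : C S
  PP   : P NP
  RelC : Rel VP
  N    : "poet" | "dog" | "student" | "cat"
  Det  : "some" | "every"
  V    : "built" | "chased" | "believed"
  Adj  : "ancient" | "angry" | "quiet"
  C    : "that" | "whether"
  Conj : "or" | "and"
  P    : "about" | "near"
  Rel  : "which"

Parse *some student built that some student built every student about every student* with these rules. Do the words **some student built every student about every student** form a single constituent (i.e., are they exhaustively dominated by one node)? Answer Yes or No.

Yes

[S [NP [Det some] [N student]] [VP [V built] [CP [C that] [S [NP [Det some] [N student]] [VP [V built] [NP [NP [Det every] [N student]] [PP [P about] [NP [Det every] [N student]]]]]]]]]
The words 'some student built every student about every student' are exhaustively dominated by a single S node (built by S → NP VP), so they form a constituent.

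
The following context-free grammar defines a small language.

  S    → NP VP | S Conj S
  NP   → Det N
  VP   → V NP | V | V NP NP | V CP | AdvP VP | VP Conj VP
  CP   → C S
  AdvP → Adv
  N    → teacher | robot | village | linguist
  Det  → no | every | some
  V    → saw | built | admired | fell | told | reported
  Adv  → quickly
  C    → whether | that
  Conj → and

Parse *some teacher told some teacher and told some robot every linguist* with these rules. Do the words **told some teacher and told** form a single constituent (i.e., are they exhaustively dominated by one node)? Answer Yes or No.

[S [NP [Det some] [N teacher]] [VP [VP [V told] [NP [Det some] [N teacher]]] [Conj and] [VP [V told] [NP [Det some] [N robot]] [NP [Det every] [N linguist]]]]]
The smallest constituent containing 'told some teacher and told' is the VP spanning 'told some teacher and told some robot every linguist'; no single node in the tree dominates exactly the given words.

No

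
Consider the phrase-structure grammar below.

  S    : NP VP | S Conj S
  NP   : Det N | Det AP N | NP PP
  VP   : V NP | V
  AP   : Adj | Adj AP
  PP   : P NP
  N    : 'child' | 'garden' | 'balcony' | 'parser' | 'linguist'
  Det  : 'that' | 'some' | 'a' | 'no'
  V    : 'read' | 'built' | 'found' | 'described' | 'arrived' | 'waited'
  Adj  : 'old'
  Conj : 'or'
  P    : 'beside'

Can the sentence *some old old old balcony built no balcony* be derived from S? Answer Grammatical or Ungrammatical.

Grammatical

[S [NP [Det some] [AP [Adj old] [AP [Adj old] [AP [Adj old]]]] [N balcony]] [VP [V built] [NP [Det no] [N balcony]]]]
Every word is introduced by a lexical rule and the phrasal rules combine the resulting categories into a single S.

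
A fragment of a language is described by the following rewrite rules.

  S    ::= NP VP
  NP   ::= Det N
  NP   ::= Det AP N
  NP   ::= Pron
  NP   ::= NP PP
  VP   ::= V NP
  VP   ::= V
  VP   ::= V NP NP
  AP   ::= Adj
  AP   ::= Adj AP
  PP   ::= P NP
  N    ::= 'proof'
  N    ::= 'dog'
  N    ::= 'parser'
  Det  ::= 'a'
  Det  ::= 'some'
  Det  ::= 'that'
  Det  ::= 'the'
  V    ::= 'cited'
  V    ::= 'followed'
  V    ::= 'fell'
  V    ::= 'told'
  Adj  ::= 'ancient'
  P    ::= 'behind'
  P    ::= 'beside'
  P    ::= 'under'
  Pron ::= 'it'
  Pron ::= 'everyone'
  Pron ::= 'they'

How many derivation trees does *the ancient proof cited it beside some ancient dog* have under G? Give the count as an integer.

[S [NP [Det the] [AP [Adj ancient]] [N proof]] [VP [V cited] [NP [NP [Pron it]] [PP [P beside] [NP [Det some] [AP [Adj ancient]] [N dog]]]]]]
No rule offers an alternative attachment or grouping for any span, so this is the only derivation.

1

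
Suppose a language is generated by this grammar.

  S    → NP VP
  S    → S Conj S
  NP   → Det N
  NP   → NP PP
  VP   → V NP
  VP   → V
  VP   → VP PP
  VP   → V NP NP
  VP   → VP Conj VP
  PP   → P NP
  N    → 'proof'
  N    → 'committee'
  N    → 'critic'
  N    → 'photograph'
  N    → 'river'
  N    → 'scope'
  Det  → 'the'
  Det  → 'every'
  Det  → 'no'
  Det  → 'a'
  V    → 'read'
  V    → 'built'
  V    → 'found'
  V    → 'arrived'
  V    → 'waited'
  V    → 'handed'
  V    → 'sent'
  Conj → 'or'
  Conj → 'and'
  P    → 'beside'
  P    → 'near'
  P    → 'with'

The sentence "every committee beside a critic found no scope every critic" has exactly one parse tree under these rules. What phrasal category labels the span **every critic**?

S
  NP
    NP
      Det: every
      N: committee
    PP
      P: beside
      NP
        Det: a
        N: critic
  VP
    V: found
    NP
      Det: no
      N: scope
    NP
      Det: every
      N: critic
The span 'every critic' is the NP node built by NP → Det N.

NP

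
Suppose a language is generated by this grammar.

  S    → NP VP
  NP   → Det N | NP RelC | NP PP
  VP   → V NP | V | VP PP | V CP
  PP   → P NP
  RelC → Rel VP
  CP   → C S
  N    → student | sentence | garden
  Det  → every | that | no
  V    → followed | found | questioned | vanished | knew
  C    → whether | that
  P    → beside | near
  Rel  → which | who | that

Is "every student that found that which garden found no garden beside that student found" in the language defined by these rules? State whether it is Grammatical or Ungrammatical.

Ungrammatical

A C/Det/Rel word can never sit immediately before a Rel word in any string this grammar generates, so the substring 'that which' rules out a derivation.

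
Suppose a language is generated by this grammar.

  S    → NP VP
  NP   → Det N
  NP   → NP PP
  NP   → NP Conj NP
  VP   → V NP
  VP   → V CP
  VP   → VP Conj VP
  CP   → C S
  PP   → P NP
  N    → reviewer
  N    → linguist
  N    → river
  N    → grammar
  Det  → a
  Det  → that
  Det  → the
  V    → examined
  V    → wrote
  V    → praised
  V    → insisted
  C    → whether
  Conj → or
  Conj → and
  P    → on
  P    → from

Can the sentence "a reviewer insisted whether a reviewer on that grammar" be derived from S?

Ungrammatical

For S → NP VP, the only prefix that parses as NP is 'a reviewer', but the remainder 'insisted whether a reviewer on that grammar' is not a VP under these rules.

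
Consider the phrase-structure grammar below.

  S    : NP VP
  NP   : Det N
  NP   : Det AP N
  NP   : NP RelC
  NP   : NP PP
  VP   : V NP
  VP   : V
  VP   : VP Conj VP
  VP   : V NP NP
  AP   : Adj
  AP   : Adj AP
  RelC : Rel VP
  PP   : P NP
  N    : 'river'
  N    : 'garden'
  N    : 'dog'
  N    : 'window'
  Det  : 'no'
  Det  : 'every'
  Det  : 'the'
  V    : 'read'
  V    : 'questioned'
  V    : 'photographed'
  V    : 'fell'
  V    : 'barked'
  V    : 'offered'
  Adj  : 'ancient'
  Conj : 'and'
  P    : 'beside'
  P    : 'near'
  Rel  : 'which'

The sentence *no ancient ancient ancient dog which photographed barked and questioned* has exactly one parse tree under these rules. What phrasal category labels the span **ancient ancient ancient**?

[S [NP [NP [Det no] [AP [Adj ancient] [AP [Adj ancient] [AP [Adj ancient]]]] [N dog]] [RelC [Rel which] [VP [V photographed]]]] [VP [VP [V barked]] [Conj and] [VP [V questioned]]]]
The span 'ancient ancient ancient' is the AP node built by AP → Adj AP.

AP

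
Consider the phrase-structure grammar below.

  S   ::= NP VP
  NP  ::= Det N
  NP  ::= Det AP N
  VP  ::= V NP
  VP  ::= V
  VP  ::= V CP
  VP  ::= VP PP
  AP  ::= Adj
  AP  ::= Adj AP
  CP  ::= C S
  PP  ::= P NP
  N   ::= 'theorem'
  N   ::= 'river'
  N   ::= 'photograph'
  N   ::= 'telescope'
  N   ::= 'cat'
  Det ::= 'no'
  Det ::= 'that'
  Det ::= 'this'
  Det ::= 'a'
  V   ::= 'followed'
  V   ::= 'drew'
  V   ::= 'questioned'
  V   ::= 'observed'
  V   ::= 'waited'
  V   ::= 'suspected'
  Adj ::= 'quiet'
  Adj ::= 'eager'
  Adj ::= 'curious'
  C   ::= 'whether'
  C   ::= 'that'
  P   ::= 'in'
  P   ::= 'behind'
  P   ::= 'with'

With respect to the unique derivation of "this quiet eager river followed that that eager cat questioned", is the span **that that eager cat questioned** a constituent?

[S [NP [Det this] [AP [Adj quiet] [AP [Adj eager]]] [N river]] [VP [V followed] [CP [C that] [S [NP [Det that] [AP [Adj eager]] [N cat]] [VP [V questioned]]]]]]
The words 'that that eager cat questioned' are exhaustively dominated by a single CP node (built by CP → C S), so they form a constituent.

Yes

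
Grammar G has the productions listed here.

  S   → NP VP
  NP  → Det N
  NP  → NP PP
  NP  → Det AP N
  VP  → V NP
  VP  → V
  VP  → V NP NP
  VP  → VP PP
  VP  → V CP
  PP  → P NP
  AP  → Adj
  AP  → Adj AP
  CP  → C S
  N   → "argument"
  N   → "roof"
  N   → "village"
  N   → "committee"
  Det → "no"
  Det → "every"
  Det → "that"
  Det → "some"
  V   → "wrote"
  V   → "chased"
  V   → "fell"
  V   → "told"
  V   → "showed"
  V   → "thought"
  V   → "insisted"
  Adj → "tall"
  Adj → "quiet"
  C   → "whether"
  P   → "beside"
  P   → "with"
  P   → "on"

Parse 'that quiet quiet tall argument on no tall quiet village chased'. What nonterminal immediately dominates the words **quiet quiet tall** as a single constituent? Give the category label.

AP

[S [NP [NP [Det that] [AP [Adj quiet] [AP [Adj quiet] [AP [Adj tall]]]] [N argument]] [PP [P on] [NP [Det no] [AP [Adj tall] [AP [Adj quiet]]] [N village]]]] [VP [V chased]]]
The span 'quiet quiet tall' is the AP node built by AP → Adj AP.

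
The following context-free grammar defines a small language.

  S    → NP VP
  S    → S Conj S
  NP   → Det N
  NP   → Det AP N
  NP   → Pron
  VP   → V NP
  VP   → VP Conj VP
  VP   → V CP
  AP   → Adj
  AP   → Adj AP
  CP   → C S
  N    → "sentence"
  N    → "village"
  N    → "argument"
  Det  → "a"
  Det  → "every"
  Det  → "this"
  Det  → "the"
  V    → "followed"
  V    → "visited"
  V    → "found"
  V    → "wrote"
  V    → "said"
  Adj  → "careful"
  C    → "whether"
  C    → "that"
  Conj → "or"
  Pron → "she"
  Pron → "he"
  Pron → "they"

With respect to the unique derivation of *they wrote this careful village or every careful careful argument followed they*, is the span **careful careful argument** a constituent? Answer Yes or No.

[S [S [NP [Pron they]] [VP [V wrote] [NP [Det this] [AP [Adj careful]] [N village]]]] [Conj or] [S [NP [Det every] [AP [Adj careful] [AP [Adj careful]]] [N argument]] [VP [V followed] [NP [Pron they]]]]]
The smallest constituent containing 'careful careful argument' is the NP spanning 'every careful careful argument'; no single node in the tree dominates exactly the given words.

No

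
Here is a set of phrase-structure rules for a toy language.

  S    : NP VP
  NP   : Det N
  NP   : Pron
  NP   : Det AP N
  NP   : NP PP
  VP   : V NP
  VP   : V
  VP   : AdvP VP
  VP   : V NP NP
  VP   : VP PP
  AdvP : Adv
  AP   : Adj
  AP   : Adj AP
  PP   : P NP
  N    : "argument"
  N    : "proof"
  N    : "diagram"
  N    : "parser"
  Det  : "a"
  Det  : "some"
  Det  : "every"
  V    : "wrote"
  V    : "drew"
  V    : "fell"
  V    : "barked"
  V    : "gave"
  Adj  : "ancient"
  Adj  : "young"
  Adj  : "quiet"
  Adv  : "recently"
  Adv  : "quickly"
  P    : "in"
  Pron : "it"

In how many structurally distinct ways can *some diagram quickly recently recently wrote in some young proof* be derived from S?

Two of the 4 distinct bracketings:
[S [NP [Det some] [N diagram]] [VP [AdvP [Adv quickly]] [VP [AdvP [Adv recently]] [VP [AdvP [Adv recently]] [VP [VP [V wrote]] [PP [P in] [NP [Det some] [AP [Adj young]] [N proof]]]]]]]]
[S [NP [Det some] [N diagram]] [VP [AdvP [Adv quickly]] [VP [AdvP [Adv recently]] [VP [VP [AdvP [Adv recently]] [VP [V wrote]]] [PP [P in] [NP [Det some] [AP [Adj young]] [N proof]]]]]]]
The trees differ in how a recursive rule is bracketed over the same span.

4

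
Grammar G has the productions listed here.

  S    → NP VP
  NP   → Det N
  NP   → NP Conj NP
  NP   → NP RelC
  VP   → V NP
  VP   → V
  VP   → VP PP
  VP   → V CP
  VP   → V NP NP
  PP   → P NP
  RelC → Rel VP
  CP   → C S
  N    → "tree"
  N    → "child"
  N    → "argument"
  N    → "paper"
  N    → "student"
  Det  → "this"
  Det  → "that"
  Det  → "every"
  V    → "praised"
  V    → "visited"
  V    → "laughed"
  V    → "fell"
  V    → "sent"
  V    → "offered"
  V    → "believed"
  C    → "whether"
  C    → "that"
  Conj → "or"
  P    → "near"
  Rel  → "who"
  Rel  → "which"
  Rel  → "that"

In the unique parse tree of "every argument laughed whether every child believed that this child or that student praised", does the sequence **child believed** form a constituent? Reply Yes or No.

[S [NP [Det every] [N argument]] [VP [V laughed] [CP [C whether] [S [NP [Det every] [N child]] [VP [V believed] [CP [C that] [S [NP [NP [Det this] [N child]] [Conj or] [NP [Det that] [N student]]] [VP [V praised]]]]]]]]]
The smallest constituent containing 'child believed' is the S spanning 'every child believed that this child or that student praised'; no single node in the tree dominates exactly the given words.

No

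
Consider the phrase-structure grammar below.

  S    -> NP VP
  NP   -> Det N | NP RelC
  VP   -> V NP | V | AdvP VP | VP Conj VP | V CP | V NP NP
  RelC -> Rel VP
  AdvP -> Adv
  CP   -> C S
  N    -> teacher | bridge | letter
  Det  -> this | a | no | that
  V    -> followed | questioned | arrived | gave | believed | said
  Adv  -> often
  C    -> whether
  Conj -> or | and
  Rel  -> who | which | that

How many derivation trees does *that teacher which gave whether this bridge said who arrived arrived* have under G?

1

[S [NP [NP [NP [Det that] [N teacher]] [RelC [Rel which] [VP [V gave] [CP [C whether] [S [NP [Det this] [N bridge]] [VP [V said]]]]]]] [RelC [Rel who] [VP [V arrived]]]] [VP [V arrived]]]
No rule offers an alternative attachment or grouping for any span, so this is the only derivation.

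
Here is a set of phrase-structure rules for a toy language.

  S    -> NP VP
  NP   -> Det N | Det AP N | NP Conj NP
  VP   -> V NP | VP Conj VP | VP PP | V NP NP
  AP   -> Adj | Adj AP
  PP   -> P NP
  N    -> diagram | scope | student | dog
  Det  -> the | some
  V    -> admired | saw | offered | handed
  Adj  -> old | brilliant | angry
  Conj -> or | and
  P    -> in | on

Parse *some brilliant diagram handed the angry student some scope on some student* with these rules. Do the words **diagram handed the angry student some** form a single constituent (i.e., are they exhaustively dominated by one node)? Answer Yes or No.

[S [NP [Det some] [AP [Adj brilliant]] [N diagram]] [VP [VP [V handed] [NP [Det the] [AP [Adj angry]] [N student]] [NP [Det some] [N scope]]] [PP [P on] [NP [Det some] [N student]]]]]
The smallest constituent containing 'diagram handed the angry student some' is the S spanning 'some brilliant diagram handed the angry student some scope on some student'; no single node in the tree dominates exactly the given words.

No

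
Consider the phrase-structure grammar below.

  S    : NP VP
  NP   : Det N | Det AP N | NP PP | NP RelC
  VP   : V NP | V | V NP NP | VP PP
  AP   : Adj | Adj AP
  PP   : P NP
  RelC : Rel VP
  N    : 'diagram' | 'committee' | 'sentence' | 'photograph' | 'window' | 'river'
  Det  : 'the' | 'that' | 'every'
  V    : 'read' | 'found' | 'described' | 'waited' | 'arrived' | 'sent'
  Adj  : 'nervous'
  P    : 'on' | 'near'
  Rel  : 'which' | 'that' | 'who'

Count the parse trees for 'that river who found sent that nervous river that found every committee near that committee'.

Two of the 6 distinct bracketings:
[S [NP [NP [Det that] [N river]] [RelC [Rel who] [VP [V found]]]] [VP [V sent] [NP [NP [NP [Det that] [AP [Adj nervous]] [N river]] [RelC [Rel that] [VP [V found] [NP [Det every] [N committee]]]]] [PP [P near] [NP [Det that] [N committee]]]]]]
[S [NP [NP [Det that] [N river]] [RelC [Rel who] [VP [V found]]]] [VP [V sent] [NP [NP [Det that] [AP [Adj nervous]] [N river]] [RelC [Rel that] [VP [V found] [NP [NP [Det every] [N committee]] [PP [P near] [NP [Det that] [N committee]]]]]]]]]
The trees differ in how a recursive rule is bracketed over the same span.

6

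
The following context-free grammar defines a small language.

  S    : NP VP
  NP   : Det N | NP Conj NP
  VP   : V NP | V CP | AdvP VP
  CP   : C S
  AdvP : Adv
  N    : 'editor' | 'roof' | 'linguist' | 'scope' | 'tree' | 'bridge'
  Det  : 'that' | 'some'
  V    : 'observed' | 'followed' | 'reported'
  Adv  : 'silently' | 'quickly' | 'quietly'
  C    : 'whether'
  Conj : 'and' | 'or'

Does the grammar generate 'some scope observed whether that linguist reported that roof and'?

Ungrammatical

For S → NP VP, the only prefix that parses as NP is 'some scope', but the remainder 'observed whether that linguist reported that roof and' is not a VP under these rules.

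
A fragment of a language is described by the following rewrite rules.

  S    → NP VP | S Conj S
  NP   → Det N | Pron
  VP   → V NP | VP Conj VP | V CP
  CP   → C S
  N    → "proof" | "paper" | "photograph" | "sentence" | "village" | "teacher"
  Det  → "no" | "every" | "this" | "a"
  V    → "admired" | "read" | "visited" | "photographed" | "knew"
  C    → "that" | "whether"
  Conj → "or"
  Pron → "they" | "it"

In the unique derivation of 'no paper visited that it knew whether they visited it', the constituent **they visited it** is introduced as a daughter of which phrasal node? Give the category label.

CP

[S [NP [Det no] [N paper]] [VP [V visited] [CP [C that] [S [NP [Pron it]] [VP [V knew] [CP [C whether] [S [NP [Pron they]] [VP [V visited] [NP [Pron it]]]]]]]]]]
The span 'they visited it' is the S node built by S → NP VP.
Its mother is the CP built by CP → C S.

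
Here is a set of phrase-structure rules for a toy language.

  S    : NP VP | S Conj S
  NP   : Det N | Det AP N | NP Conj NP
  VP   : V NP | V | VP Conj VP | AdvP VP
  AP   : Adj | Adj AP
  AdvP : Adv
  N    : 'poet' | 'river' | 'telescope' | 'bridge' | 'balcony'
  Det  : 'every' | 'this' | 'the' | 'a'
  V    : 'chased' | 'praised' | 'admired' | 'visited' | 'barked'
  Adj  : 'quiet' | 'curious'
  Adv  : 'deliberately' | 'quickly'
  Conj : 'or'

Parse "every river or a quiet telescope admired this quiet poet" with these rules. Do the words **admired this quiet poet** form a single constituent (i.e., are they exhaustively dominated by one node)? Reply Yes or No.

Yes

[S [NP [NP [Det every] [N river]] [Conj or] [NP [Det a] [AP [Adj quiet]] [N telescope]]] [VP [V admired] [NP [Det this] [AP [Adj quiet]] [N poet]]]]
The words 'admired this quiet poet' are exhaustively dominated by a single VP node (built by VP → V NP), so they form a constituent.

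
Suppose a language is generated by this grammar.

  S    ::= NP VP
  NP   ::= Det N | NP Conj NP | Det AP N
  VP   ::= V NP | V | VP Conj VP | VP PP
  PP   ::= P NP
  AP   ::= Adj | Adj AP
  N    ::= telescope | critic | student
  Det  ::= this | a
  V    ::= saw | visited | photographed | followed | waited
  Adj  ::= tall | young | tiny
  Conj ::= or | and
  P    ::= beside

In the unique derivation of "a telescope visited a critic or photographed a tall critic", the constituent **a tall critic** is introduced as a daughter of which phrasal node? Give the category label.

S
  NP
    Det: a
    N: telescope
  VP
    VP
      V: visited
      NP
        Det: a
        N: critic
    Conj: or
    VP
      V: photographed
      NP
        Det: a
        AP
          Adj: tall
        N: critic
The span 'a tall critic' is the NP node built by NP → Det AP N.
Its mother is the VP built by VP → V NP.

VP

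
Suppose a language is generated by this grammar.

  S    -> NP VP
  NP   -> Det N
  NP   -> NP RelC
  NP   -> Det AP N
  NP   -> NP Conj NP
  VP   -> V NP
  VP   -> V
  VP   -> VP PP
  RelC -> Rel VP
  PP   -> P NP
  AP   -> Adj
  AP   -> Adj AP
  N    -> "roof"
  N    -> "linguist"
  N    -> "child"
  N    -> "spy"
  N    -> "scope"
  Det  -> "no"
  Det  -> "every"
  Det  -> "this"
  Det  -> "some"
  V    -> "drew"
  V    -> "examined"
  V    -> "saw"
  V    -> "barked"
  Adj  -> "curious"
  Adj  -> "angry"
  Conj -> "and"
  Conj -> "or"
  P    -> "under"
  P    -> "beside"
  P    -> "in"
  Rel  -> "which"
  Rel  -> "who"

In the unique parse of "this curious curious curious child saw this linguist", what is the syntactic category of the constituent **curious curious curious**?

[S [NP [Det this] [AP [Adj curious] [AP [Adj curious] [AP [Adj curious]]]] [N child]] [VP [V saw] [NP [Det this] [N linguist]]]]
The span 'curious curious curious' is the AP node built by AP → Adj AP.

AP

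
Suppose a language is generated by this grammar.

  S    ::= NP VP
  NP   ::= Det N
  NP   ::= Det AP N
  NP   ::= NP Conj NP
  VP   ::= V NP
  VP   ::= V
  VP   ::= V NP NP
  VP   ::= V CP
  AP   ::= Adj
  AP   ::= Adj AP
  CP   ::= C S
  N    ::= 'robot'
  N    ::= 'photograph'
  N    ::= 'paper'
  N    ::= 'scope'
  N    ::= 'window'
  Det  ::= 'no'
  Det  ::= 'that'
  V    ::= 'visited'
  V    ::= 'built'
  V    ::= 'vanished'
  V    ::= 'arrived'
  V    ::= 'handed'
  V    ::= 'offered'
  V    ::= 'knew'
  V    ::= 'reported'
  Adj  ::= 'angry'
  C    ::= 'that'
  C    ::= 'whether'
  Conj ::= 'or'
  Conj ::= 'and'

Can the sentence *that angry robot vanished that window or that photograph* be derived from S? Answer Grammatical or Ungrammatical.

[S [NP [Det that] [AP [Adj angry]] [N robot]] [VP [V vanished] [NP [NP [Det that] [N window]] [Conj or] [NP [Det that] [N photograph]]]]]
Every word is introduced by a lexical rule and the phrasal rules combine the resulting categories into a single S.

Grammatical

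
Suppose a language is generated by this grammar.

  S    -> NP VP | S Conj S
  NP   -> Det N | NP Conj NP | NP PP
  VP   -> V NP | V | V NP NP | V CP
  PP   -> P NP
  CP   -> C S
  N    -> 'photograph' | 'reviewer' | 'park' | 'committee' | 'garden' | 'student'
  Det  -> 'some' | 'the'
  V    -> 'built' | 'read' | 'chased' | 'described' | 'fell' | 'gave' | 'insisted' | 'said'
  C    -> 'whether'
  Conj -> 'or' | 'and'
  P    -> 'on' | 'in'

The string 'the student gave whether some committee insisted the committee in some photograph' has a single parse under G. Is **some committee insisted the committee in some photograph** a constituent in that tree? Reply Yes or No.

[S [NP [Det the] [N student]] [VP [V gave] [CP [C whether] [S [NP [Det some] [N committee]] [VP [V insisted] [NP [NP [Det the] [N committee]] [PP [P in] [NP [Det some] [N photograph]]]]]]]]]
The words 'some committee insisted the committee in some photograph' are exhaustively dominated by a single S node (built by S → NP VP), so they form a constituent.

Yes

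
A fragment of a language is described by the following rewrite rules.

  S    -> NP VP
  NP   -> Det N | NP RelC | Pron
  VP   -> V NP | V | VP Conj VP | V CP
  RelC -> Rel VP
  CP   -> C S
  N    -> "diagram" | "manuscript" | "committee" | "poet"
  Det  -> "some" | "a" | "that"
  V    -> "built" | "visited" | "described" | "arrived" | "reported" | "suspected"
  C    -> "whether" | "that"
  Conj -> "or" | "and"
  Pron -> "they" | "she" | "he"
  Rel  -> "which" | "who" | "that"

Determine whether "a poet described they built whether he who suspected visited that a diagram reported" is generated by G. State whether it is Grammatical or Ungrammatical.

For S → NP VP, the only prefix that parses as NP is 'a poet', but the remainder 'described they built whether he who suspected visited that a diagram reported' is not a VP under these rules.

Ungrammatical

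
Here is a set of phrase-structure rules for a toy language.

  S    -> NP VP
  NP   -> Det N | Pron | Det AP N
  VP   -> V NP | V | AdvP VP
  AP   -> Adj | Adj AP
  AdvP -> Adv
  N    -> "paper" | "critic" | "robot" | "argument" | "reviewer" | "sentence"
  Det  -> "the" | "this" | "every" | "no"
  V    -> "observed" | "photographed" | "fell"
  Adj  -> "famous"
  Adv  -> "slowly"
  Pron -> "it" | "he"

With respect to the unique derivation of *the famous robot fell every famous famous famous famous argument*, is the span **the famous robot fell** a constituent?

No

[S [NP [Det the] [AP [Adj famous]] [N robot]] [VP [V fell] [NP [Det every] [AP [Adj famous] [AP [Adj famous] [AP [Adj famous] [AP [Adj famous]]]]] [N argument]]]]
The smallest constituent containing 'the famous robot fell' is the S spanning 'the famous robot fell every famous famous famous famous argument'; no single node in the tree dominates exactly the given words.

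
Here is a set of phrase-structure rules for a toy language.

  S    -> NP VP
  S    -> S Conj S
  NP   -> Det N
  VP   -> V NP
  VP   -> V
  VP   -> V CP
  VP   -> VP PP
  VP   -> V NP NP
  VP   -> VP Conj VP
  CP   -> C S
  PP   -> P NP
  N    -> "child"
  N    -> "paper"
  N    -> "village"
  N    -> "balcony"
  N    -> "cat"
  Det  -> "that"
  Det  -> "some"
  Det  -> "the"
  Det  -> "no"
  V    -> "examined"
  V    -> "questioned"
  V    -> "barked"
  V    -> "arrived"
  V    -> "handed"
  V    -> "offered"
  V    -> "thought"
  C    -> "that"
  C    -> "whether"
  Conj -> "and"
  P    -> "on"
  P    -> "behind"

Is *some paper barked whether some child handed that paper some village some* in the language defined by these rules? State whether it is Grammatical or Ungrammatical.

For S → NP VP, the only prefix that parses as NP is 'some paper', but the remainder 'barked whether some child handed that paper some village some' is not a VP under these rules. The alternative S rule S → S Conj S likewise has no satisfying split.

Ungrammatical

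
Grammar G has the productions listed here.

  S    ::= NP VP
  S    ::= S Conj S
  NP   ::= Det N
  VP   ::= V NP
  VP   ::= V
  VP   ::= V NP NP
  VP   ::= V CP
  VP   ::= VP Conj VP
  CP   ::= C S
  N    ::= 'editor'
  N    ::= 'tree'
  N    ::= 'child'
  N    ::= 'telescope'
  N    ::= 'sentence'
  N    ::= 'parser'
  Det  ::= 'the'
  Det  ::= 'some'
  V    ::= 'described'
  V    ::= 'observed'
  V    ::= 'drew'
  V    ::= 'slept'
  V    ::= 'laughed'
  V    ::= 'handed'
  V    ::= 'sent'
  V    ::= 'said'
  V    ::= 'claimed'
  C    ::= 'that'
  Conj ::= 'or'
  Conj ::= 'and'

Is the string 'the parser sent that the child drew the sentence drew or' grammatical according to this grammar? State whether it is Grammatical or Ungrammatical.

Ungrammatical

For S → NP VP, the only prefix that parses as NP is 'the parser', but the remainder 'sent that the child drew the sentence drew or' is not a VP under these rules. The alternative S rule S → S Conj S likewise has no satisfying split.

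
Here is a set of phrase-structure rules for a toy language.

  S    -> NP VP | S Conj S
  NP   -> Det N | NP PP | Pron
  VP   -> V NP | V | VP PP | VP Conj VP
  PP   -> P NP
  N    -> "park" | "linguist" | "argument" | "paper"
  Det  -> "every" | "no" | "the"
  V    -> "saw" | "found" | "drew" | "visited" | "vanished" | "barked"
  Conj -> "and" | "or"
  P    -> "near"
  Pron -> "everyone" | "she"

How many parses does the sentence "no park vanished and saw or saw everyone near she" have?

7

Two of the 7 distinct bracketings:
[S [NP [Det no] [N park]] [VP [VP [VP [V vanished]] [Conj and] [VP [VP [V saw]] [Conj or] [VP [V saw] [NP [Pron everyone]]]]] [PP [P near] [NP [Pron she]]]]]
[S [NP [Det no] [N park]] [VP [VP [VP [VP [V vanished]] [Conj and] [VP [V saw]]] [Conj or] [VP [V saw] [NP [Pron everyone]]]] [PP [P near] [NP [Pron she]]]]]
The trees differ in how a recursive rule is bracketed over the same span.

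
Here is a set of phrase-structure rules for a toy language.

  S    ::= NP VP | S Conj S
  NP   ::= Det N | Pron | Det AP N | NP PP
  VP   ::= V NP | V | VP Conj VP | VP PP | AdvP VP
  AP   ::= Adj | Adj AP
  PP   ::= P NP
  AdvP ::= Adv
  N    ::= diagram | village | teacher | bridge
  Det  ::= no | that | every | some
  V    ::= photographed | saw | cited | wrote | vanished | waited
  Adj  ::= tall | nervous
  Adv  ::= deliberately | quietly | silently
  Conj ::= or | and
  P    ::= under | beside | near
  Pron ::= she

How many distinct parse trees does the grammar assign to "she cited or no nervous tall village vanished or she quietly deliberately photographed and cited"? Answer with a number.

Two of the 6 distinct bracketings:
[S [S [NP [Pron she]] [VP [V cited]]] [Conj or] [S [S [NP [Det no] [AP [Adj nervous] [AP [Adj tall]]] [N village]] [VP [V vanished]]] [Conj or] [S [NP [Pron she]] [VP [VP [AdvP [Adv quietly]] [VP [AdvP [Adv deliberately]] [VP [V photographed]]]] [Conj and] [VP [V cited]]]]]]
[S [S [NP [Pron she]] [VP [V cited]]] [Conj or] [S [S [NP [Det no] [AP [Adj nervous] [AP [Adj tall]]] [N village]] [VP [V vanished]]] [Conj or] [S [NP [Pron she]] [VP [AdvP [Adv quietly]] [VP [VP [AdvP [Adv deliberately]] [VP [V photographed]]] [Conj and] [VP [V cited]]]]]]]
The trees differ in how a recursive rule is bracketed over the same span.

6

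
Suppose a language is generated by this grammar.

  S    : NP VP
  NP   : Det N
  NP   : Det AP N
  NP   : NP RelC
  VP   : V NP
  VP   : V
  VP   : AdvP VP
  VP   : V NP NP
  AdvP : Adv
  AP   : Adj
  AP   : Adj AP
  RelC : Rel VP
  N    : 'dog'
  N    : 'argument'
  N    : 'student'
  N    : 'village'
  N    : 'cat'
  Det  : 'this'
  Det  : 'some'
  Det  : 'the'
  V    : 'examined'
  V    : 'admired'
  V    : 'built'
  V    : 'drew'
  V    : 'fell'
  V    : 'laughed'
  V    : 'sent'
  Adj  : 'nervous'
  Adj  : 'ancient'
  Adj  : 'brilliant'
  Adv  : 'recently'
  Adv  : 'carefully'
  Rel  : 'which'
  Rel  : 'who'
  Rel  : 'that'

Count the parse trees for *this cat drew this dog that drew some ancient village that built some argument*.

6

Two of the 6 distinct bracketings:
[S [NP [Det this] [N cat]] [VP [V drew] [NP [NP [Det this] [N dog]] [RelC [Rel that] [VP [V drew] [NP [NP [Det some] [AP [Adj ancient]] [N village]] [RelC [Rel that] [VP [V built] [NP [Det some] [N argument]]]]]]]]]]
[S [NP [Det this] [N cat]] [VP [V drew] [NP [NP [Det this] [N dog]] [RelC [Rel that] [VP [V drew] [NP [NP [Det some] [AP [Adj ancient]] [N village]] [RelC [Rel that] [VP [V built]]]] [NP [Det some] [N argument]]]]]]]
The difference turns on whether VP → V is used at the relevant span, versus an alternative expansion of VP.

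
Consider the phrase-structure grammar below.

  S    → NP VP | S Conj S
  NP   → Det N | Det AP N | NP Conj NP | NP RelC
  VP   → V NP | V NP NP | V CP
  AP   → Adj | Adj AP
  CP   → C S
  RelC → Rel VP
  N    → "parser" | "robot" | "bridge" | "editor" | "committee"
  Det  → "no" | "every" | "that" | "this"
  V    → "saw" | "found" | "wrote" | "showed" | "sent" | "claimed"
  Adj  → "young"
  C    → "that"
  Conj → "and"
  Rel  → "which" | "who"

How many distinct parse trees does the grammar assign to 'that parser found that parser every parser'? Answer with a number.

[S [NP [Det that] [N parser]] [VP [V found] [NP [Det that] [N parser]] [NP [Det every] [N parser]]]]
No rule offers an alternative attachment or grouping for any span, so this is the only derivation.

1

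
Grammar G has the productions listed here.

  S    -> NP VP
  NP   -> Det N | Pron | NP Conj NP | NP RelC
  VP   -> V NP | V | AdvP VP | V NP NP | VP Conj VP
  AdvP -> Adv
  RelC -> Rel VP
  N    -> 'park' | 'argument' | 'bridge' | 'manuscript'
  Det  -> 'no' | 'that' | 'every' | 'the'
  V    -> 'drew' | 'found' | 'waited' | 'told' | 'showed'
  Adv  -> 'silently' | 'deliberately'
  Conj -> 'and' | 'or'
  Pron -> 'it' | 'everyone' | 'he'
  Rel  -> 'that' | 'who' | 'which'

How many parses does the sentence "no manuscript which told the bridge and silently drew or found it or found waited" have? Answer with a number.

Two of the 9 distinct bracketings:
[S [NP [NP [Det no] [N manuscript]] [RelC [Rel which] [VP [VP [V told] [NP [Det the] [N bridge]]] [Conj and] [VP [AdvP [Adv silently]] [VP [VP [V drew]] [Conj or] [VP [VP [V found] [NP [Pron it]]] [Conj or] [VP [V found]]]]]]]] [VP [V waited]]]
[S [NP [NP [Det no] [N manuscript]] [RelC [Rel which] [VP [VP [V told] [NP [Det the] [N bridge]]] [Conj and] [VP [AdvP [Adv silently]] [VP [VP [VP [V drew]] [Conj or] [VP [V found] [NP [Pron it]]]] [Conj or] [VP [V found]]]]]]] [VP [V waited]]]
The trees differ in how a recursive rule is bracketed over the same span.

9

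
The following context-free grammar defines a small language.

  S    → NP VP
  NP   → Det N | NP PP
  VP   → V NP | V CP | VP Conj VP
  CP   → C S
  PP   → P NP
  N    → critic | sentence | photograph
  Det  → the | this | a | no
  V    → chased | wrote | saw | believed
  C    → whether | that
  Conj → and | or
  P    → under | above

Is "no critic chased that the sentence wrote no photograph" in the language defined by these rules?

[S [NP [Det no] [N critic]] [VP [V chased] [CP [C that] [S [NP [Det the] [N sentence]] [VP [V wrote] [NP [Det no] [N photograph]]]]]]]
Each bracket corresponds to one application of a listed rule, so the string is derivable from S.

Grammatical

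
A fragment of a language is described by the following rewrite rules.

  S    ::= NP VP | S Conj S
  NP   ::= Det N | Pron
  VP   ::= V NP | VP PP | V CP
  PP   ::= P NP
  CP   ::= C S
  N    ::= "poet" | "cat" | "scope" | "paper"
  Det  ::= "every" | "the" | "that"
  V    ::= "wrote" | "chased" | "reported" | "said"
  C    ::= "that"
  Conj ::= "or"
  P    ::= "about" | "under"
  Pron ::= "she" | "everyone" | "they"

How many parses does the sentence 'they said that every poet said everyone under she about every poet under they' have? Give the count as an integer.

Two of the 4 distinct bracketings:
[S [NP [Pron they]] [VP [VP [VP [VP [V said] [CP [C that] [S [NP [Det every] [N poet]] [VP [V said] [NP [Pron everyone]]]]]] [PP [P under] [NP [Pron she]]]] [PP [P about] [NP [Det every] [N poet]]]] [PP [P under] [NP [Pron they]]]]]
[S [NP [Pron they]] [VP [VP [VP [V said] [CP [C that] [S [NP [Det every] [N poet]] [VP [VP [V said] [NP [Pron everyone]]] [PP [P under] [NP [Pron she]]]]]]] [PP [P about] [NP [Det every] [N poet]]]] [PP [P under] [NP [Pron they]]]]]
The trees differ in how a recursive rule is bracketed over the same span.

4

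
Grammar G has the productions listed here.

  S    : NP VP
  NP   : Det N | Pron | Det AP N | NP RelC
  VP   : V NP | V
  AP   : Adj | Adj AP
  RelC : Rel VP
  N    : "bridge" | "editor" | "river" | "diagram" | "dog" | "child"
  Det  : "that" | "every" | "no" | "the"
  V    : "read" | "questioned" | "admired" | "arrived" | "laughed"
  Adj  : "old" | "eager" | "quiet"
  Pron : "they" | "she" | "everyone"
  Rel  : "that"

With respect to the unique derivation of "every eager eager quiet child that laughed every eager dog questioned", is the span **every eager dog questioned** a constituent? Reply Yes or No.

[S [NP [NP [Det every] [AP [Adj eager] [AP [Adj eager] [AP [Adj quiet]]]] [N child]] [RelC [Rel that] [VP [V laughed] [NP [Det every] [AP [Adj eager]] [N dog]]]]] [VP [V questioned]]]
The smallest constituent containing 'every eager dog questioned' is the S spanning 'every eager eager quiet child that laughed every eager dog questioned'; no single node in the tree dominates exactly the given words.

No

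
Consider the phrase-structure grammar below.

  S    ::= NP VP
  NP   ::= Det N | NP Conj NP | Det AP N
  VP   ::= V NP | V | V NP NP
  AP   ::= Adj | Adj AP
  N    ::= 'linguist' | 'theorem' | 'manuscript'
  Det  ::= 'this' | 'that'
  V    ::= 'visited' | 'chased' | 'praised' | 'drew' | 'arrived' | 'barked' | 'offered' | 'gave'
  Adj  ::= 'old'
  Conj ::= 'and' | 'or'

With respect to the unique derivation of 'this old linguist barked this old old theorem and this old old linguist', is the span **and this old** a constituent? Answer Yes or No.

No

[S [NP [Det this] [AP [Adj old]] [N linguist]] [VP [V barked] [NP [NP [Det this] [AP [Adj old] [AP [Adj old]]] [N theorem]] [Conj and] [NP [Det this] [AP [Adj old] [AP [Adj old]]] [N linguist]]]]]
The smallest constituent containing 'and this old' is the NP spanning 'this old old theorem and this old old linguist'; no single node in the tree dominates exactly the given words.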